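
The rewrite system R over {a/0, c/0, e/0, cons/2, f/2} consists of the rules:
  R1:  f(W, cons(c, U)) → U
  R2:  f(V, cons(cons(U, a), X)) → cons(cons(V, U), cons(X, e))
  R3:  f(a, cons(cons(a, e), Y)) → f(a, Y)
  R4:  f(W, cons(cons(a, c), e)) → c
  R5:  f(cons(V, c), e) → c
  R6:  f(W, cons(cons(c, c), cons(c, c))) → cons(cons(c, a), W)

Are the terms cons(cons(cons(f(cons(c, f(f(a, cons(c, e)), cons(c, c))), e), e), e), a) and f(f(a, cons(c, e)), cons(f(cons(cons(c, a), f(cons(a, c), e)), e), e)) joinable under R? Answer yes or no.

Reduce t₁ = cons(cons(cons(f(cons(c, f(f(a, cons(c, e)), cons(c, c))), e), e), e), a):
1. cons(cons(cons(f(cons(c, f(f(a, cons(c, e)), cons(c, c))), e), e), e), a)  →  cons(cons(cons(f(cons(c, c), e), e), e), a)   [R1 at 1.1.1.1.2]
2. cons(cons(cons(f(cons(c, c), e), e), e), a)  →  cons(cons(cons(c, e), e), a)   [R5 at 1.1.1]

Reduce t₂ = f(f(a, cons(c, e)), cons(f(cons(cons(c, a), f(cons(a, c), e)), e), e)):
1. f(f(a, cons(c, e)), cons(f(cons(cons(c, a), f(cons(a, c), e)), e), e))  →  f(e, cons(f(cons(cons(c, a), f(cons(a, c), e)), e), e))   [R1 at 1]
2. f(e, cons(f(cons(cons(c, a), f(cons(a, c), e)), e), e))  →  f(e, cons(f(cons(cons(c, a), c), e), e))   [R5 at 2.1.1.2]
3. f(e, cons(f(cons(cons(c, a), c), e), e))  →  f(e, cons(c, e))   [R5 at 2.1]
4. f(e, cons(c, e))  →  e   [R1 at ε]

no — NF(t₁) = cons(cons(cons(c, e), e), a), NF(t₂) = e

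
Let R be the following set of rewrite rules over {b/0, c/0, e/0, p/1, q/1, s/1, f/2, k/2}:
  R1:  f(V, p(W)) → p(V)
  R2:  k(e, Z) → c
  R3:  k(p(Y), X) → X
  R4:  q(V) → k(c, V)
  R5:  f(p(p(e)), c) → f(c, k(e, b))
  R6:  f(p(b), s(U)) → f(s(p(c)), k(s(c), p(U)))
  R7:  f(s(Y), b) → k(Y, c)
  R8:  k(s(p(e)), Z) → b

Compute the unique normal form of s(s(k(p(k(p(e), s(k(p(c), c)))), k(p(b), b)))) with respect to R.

s(s(b))

1. s(s(k(p(k(p(e), s(k(p(c), c)))), k(p(b), b))))  →  s(s(k(p(b), b)))   [R3 at 1.1]
2. s(s(k(p(b), b)))  →  s(s(b))   [R3 at 1.1]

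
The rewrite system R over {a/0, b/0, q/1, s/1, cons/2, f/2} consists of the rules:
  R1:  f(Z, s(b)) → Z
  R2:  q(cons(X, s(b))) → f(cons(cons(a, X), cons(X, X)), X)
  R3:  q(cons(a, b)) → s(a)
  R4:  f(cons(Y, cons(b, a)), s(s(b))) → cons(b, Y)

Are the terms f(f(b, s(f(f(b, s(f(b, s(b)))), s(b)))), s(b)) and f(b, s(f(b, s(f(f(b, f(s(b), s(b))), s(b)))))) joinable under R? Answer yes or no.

yes — NF(t₁) = b, NF(t₂) = b

Reduce t₁ = f(f(b, s(f(f(b, s(f(b, s(b)))), s(b)))), s(b)):
1. f(f(b, s(f(f(b, s(f(b, s(b)))), s(b)))), s(b))  →  f(b, s(f(f(b, s(f(b, s(b)))), s(b))))   [R1 at ε]
2. f(b, s(f(f(b, s(f(b, s(b)))), s(b))))  →  f(b, s(f(b, s(f(b, s(b))))))   [R1 at 2.1]
3. f(b, s(f(b, s(f(b, s(b))))))  →  f(b, s(f(b, s(b))))   [R1 at 2.1.2.1]
4. f(b, s(f(b, s(b))))  →  f(b, s(b))   [R1 at 2.1]
5. f(b, s(b))  →  b   [R1 at ε]

Reduce t₂ = f(b, s(f(b, s(f(f(b, f(s(b), s(b))), s(b)))))):
1. f(b, s(f(b, s(f(f(b, f(s(b), s(b))), s(b))))))  →  f(b, s(f(b, s(f(b, f(s(b), s(b)))))))   [R1 at 2.1.2.1]
2. f(b, s(f(b, s(f(b, f(s(b), s(b)))))))  →  f(b, s(f(b, s(f(b, s(b))))))   [R1 at 2.1.2.1.2]
3. f(b, s(f(b, s(f(b, s(b))))))  →  f(b, s(f(b, s(b))))   [R1 at 2.1.2.1]
4. f(b, s(f(b, s(b))))  →  f(b, s(b))   [R1 at 2.1]
5. f(b, s(b))  →  b   [R1 at ε]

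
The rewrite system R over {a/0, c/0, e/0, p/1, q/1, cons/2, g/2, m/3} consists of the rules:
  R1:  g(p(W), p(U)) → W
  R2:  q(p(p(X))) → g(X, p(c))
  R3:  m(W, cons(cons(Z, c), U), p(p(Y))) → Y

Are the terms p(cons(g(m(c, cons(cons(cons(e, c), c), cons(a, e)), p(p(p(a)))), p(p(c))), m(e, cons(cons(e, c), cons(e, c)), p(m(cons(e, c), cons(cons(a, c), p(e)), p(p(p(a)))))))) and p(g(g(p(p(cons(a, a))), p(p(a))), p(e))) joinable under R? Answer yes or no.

yes — NF(t₁) = p(cons(a, a)), NF(t₂) = p(cons(a, a))

Reduce t₁ = p(cons(g(m(c, cons(cons(cons(e, c), c), cons(a, e)), p(p(p(a)))), p(p(c))), m(e, cons(cons(e, c), cons(e, c)), p(m(cons(e, c), cons(cons(a, c), p(e)), p(p(p(a)))))))):
1. p(cons(g(m(c, cons(cons(cons(e, c), c), cons(a, e)), p(p(p(a)))), p(p(c))), m(e, cons(cons(e, c), cons(e, c)), p(m(cons(e, c), cons(cons(a, c), p(e)), p(p(p(a))))))))  →  p(cons(g(p(a), p(p(c))), m(e, cons(cons(e, c), cons(e, c)), p(m(cons(e, c), cons(cons(a, c), p(e)), p(p(p(a))))))))   [R3 at 1.1.1]
2. p(cons(g(p(a), p(p(c))), m(e, cons(cons(e, c), cons(e, c)), p(m(cons(e, c), cons(cons(a, c), p(e)), p(p(p(a))))))))  →  p(cons(a, m(e, cons(cons(e, c), cons(e, c)), p(m(cons(e, c), cons(cons(a, c), p(e)), p(p(p(a))))))))   [R1 at 1.1]
3. p(cons(a, m(e, cons(cons(e, c), cons(e, c)), p(m(cons(e, c), cons(cons(a, c), p(e)), p(p(p(a))))))))  →  p(cons(a, m(e, cons(cons(e, c), cons(e, c)), p(p(a)))))   [R3 at 1.2.3.1]
4. p(cons(a, m(e, cons(cons(e, c), cons(e, c)), p(p(a)))))  →  p(cons(a, a))   [R3 at 1.2]

Reduce t₂ = p(g(g(p(p(cons(a, a))), p(p(a))), p(e))):
1. p(g(g(p(p(cons(a, a))), p(p(a))), p(e)))  →  p(g(p(cons(a, a)), p(e)))   [R1 at 1.1]
2. p(g(p(cons(a, a)), p(e)))  →  p(cons(a, a))   [R1 at 1]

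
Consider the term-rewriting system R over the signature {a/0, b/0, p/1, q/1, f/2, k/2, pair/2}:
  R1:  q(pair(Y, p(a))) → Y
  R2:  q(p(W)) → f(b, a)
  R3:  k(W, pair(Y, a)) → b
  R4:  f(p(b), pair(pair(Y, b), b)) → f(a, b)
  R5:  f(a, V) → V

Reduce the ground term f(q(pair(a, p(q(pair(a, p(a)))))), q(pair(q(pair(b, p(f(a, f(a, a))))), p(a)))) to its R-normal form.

b

1. f(q(pair(a, p(q(pair(a, p(a)))))), q(pair(q(pair(b, p(f(a, f(a, a))))), p(a))))  →  f(q(pair(a, p(a))), q(pair(q(pair(b, p(f(a, f(a, a))))), p(a))))   [R1 at 1.1.2.1]
2. f(q(pair(a, p(a))), q(pair(q(pair(b, p(f(a, f(a, a))))), p(a))))  →  f(a, q(pair(q(pair(b, p(f(a, f(a, a))))), p(a))))   [R1 at 1]
3. f(a, q(pair(q(pair(b, p(f(a, f(a, a))))), p(a))))  →  q(pair(q(pair(b, p(f(a, f(a, a))))), p(a)))   [R5 at ε]
4. q(pair(q(pair(b, p(f(a, f(a, a))))), p(a)))  →  q(pair(b, p(f(a, f(a, a)))))   [R1 at ε]
5. q(pair(b, p(f(a, f(a, a)))))  →  q(pair(b, p(f(a, a))))   [R5 at 1.2.1]
6. q(pair(b, p(f(a, a))))  →  q(pair(b, p(a)))   [R5 at 1.2.1]
7. q(pair(b, p(a)))  →  b   [R1 at ε]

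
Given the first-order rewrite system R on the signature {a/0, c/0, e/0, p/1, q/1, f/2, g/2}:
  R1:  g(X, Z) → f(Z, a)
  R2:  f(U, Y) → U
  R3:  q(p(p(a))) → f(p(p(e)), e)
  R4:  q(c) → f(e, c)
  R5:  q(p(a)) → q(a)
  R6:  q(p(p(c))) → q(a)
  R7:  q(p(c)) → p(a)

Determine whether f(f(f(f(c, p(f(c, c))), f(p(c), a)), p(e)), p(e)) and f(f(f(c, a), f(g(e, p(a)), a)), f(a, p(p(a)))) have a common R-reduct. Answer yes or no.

yes — NF(t₁) = c, NF(t₂) = c

Reduce t₁ = f(f(f(f(c, p(f(c, c))), f(p(c), a)), p(e)), p(e)):
1. f(f(f(f(c, p(f(c, c))), f(p(c), a)), p(e)), p(e))  →  f(f(f(c, p(f(c, c))), f(p(c), a)), p(e))   [R2 at ε]
2. f(f(f(c, p(f(c, c))), f(p(c), a)), p(e))  →  f(f(c, p(f(c, c))), f(p(c), a))   [R2 at ε]
3. f(f(c, p(f(c, c))), f(p(c), a))  →  f(c, p(f(c, c)))   [R2 at ε]
4. f(c, p(f(c, c)))  →  c   [R2 at ε]

Reduce t₂ = f(f(f(c, a), f(g(e, p(a)), a)), f(a, p(p(a)))):
1. f(f(f(c, a), f(g(e, p(a)), a)), f(a, p(p(a))))  →  f(f(c, a), f(g(e, p(a)), a))   [R2 at ε]
2. f(f(c, a), f(g(e, p(a)), a))  →  f(c, a)   [R2 at ε]
3. f(c, a)  →  c   [R2 at ε]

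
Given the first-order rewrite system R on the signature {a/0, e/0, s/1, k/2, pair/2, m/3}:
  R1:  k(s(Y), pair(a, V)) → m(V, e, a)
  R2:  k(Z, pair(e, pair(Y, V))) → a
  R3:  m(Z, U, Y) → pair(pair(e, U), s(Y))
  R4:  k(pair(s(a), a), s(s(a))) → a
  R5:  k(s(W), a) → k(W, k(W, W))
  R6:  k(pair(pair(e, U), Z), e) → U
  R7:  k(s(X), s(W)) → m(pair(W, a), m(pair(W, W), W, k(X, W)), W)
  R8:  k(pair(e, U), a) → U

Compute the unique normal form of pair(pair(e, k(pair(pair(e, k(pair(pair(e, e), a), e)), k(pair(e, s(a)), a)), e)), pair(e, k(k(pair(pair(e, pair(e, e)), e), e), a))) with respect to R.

pair(pair(e, e), pair(e, e))

1. pair(pair(e, k(pair(pair(e, k(pair(pair(e, e), a), e)), k(pair(e, s(a)), a)), e)), pair(e, k(k(pair(pair(e, pair(e, e)), e), e), a)))  →  pair(pair(e, k(pair(pair(e, e), a), e)), pair(e, k(k(pair(pair(e, pair(e, e)), e), e), a)))   [R6 at 1.2]
2. pair(pair(e, k(pair(pair(e, e), a), e)), pair(e, k(k(pair(pair(e, pair(e, e)), e), e), a)))  →  pair(pair(e, e), pair(e, k(k(pair(pair(e, pair(e, e)), e), e), a)))   [R6 at 1.2]
3. pair(pair(e, e), pair(e, k(k(pair(pair(e, pair(e, e)), e), e), a)))  →  pair(pair(e, e), pair(e, k(pair(e, e), a)))   [R6 at 2.2.1]
4. pair(pair(e, e), pair(e, k(pair(e, e), a)))  →  pair(pair(e, e), pair(e, e))   [R8 at 2.2]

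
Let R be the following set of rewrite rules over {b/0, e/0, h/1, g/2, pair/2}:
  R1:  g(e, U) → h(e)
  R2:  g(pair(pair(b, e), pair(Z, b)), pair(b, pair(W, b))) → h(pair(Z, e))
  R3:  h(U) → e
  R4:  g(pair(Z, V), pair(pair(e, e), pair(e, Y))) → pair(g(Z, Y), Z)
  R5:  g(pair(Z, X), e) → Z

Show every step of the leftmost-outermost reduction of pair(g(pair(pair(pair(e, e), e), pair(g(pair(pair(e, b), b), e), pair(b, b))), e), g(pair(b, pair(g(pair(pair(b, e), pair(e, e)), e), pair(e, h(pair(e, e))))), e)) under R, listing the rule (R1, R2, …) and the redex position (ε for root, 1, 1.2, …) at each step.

1. pair(g(pair(pair(pair(e, e), e), pair(g(pair(pair(e, b), b), e), pair(b, b))), e), g(pair(b, pair(g(pair(pair(b, e), pair(e, e)), e), pair(e, h(pair(e, e))))), e))  →  pair(pair(pair(e, e), e), g(pair(b, pair(g(pair(pair(b, e), pair(e, e)), e), pair(e, h(pair(e, e))))), e))   [R5 at 1]
2. pair(pair(pair(e, e), e), g(pair(b, pair(g(pair(pair(b, e), pair(e, e)), e), pair(e, h(pair(e, e))))), e))  →  pair(pair(pair(e, e), e), b)   [R5 at 2]

pair(pair(pair(e, e), e), b)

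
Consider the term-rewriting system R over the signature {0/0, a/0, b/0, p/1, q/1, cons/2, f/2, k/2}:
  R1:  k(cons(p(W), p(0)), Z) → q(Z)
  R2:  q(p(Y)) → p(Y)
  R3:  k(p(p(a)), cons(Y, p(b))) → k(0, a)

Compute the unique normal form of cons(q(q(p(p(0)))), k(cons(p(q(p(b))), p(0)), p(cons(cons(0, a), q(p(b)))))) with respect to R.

1. cons(q(q(p(p(0)))), k(cons(p(q(p(b))), p(0)), p(cons(cons(0, a), q(p(b))))))  →  cons(q(p(p(0))), k(cons(p(q(p(b))), p(0)), p(cons(cons(0, a), q(p(b))))))   [R2 at 1.1]
2. cons(q(p(p(0))), k(cons(p(q(p(b))), p(0)), p(cons(cons(0, a), q(p(b))))))  →  cons(p(p(0)), k(cons(p(q(p(b))), p(0)), p(cons(cons(0, a), q(p(b))))))   [R2 at 1]
3. cons(p(p(0)), k(cons(p(q(p(b))), p(0)), p(cons(cons(0, a), q(p(b))))))  →  cons(p(p(0)), q(p(cons(cons(0, a), q(p(b))))))   [R1 at 2]
4. cons(p(p(0)), q(p(cons(cons(0, a), q(p(b))))))  →  cons(p(p(0)), p(cons(cons(0, a), q(p(b)))))   [R2 at 2]
5. cons(p(p(0)), p(cons(cons(0, a), q(p(b)))))  →  cons(p(p(0)), p(cons(cons(0, a), p(b))))   [R2 at 2.1.2]

cons(p(p(0)), p(cons(cons(0, a), p(b))))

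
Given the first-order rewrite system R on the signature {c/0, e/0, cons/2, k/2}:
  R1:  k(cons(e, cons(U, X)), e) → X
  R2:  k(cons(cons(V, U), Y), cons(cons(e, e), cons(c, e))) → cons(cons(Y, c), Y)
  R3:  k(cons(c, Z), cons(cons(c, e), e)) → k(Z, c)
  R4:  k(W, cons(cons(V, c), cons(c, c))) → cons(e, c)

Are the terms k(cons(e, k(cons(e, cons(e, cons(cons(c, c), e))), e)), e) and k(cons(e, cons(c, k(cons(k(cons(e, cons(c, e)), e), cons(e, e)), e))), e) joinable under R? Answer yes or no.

Reduce t₁ = k(cons(e, k(cons(e, cons(e, cons(cons(c, c), e))), e)), e):
1. k(cons(e, k(cons(e, cons(e, cons(cons(c, c), e))), e)), e)  →  k(cons(e, cons(cons(c, c), e)), e)   [R1 at 1.2]
2. k(cons(e, cons(cons(c, c), e)), e)  →  e   [R1 at ε]

Reduce t₂ = k(cons(e, cons(c, k(cons(k(cons(e, cons(c, e)), e), cons(e, e)), e))), e):
1. k(cons(e, cons(c, k(cons(k(cons(e, cons(c, e)), e), cons(e, e)), e))), e)  →  k(cons(k(cons(e, cons(c, e)), e), cons(e, e)), e)   [R1 at ε]
2. k(cons(k(cons(e, cons(c, e)), e), cons(e, e)), e)  →  k(cons(e, cons(e, e)), e)   [R1 at 1.1]
3. k(cons(e, cons(e, e)), e)  →  e   [R1 at ε]

yes — NF(t₁) = e, NF(t₂) = e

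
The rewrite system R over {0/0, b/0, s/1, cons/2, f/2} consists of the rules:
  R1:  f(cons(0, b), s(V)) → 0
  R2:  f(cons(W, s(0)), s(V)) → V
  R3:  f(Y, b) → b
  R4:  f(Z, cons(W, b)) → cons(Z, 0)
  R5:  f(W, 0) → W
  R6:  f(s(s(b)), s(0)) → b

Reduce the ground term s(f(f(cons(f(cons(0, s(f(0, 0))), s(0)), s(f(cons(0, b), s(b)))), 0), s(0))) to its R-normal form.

s(0)

1. s(f(f(cons(f(cons(0, s(f(0, 0))), s(0)), s(f(cons(0, b), s(b)))), 0), s(0)))  →  s(f(cons(f(cons(0, s(f(0, 0))), s(0)), s(f(cons(0, b), s(b)))), s(0)))   [R5 at 1.1]
2. s(f(cons(f(cons(0, s(f(0, 0))), s(0)), s(f(cons(0, b), s(b)))), s(0)))  →  s(f(cons(f(cons(0, s(0)), s(0)), s(f(cons(0, b), s(b)))), s(0)))   [R5 at 1.1.1.1.2.1]
3. s(f(cons(f(cons(0, s(0)), s(0)), s(f(cons(0, b), s(b)))), s(0)))  →  s(f(cons(0, s(f(cons(0, b), s(b)))), s(0)))   [R2 at 1.1.1]
4. s(f(cons(0, s(f(cons(0, b), s(b)))), s(0)))  →  s(f(cons(0, s(0)), s(0)))   [R1 at 1.1.2.1]
5. s(f(cons(0, s(0)), s(0)))  →  s(0)   [R2 at 1]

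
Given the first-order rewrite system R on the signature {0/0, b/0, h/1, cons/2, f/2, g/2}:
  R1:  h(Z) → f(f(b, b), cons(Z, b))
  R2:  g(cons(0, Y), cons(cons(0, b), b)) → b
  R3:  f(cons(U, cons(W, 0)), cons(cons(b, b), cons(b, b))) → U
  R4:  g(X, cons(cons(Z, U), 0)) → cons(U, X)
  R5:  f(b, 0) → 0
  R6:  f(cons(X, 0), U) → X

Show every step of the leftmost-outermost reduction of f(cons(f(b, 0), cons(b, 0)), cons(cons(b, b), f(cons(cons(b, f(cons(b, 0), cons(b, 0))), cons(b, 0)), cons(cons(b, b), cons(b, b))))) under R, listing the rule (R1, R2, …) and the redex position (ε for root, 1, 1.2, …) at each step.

0

1. f(cons(f(b, 0), cons(b, 0)), cons(cons(b, b), f(cons(cons(b, f(cons(b, 0), cons(b, 0))), cons(b, 0)), cons(cons(b, b), cons(b, b)))))  →  f(cons(0, cons(b, 0)), cons(cons(b, b), f(cons(cons(b, f(cons(b, 0), cons(b, 0))), cons(b, 0)), cons(cons(b, b), cons(b, b)))))   [R5 at 1.1]
2. f(cons(0, cons(b, 0)), cons(cons(b, b), f(cons(cons(b, f(cons(b, 0), cons(b, 0))), cons(b, 0)), cons(cons(b, b), cons(b, b)))))  →  f(cons(0, cons(b, 0)), cons(cons(b, b), cons(b, f(cons(b, 0), cons(b, 0)))))   [R3 at 2.2]
3. f(cons(0, cons(b, 0)), cons(cons(b, b), cons(b, f(cons(b, 0), cons(b, 0)))))  →  f(cons(0, cons(b, 0)), cons(cons(b, b), cons(b, b)))   [R6 at 2.2.2]
4. f(cons(0, cons(b, 0)), cons(cons(b, b), cons(b, b)))  →  0   [R3 at ε]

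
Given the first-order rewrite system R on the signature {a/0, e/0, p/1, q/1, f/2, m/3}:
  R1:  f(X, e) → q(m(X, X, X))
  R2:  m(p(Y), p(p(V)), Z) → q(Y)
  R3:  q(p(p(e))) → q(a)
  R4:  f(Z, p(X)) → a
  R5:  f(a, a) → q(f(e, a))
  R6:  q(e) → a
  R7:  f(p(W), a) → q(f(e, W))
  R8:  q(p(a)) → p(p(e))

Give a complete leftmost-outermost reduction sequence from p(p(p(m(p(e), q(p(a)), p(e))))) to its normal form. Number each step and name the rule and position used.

1. p(p(p(m(p(e), q(p(a)), p(e)))))  →  p(p(p(m(p(e), p(p(e)), p(e)))))   [R8 at 1.1.1.2]
2. p(p(p(m(p(e), p(p(e)), p(e)))))  →  p(p(p(q(e))))   [R2 at 1.1.1]
3. p(p(p(q(e))))  →  p(p(p(a)))   [R6 at 1.1.1]

p(p(p(a)))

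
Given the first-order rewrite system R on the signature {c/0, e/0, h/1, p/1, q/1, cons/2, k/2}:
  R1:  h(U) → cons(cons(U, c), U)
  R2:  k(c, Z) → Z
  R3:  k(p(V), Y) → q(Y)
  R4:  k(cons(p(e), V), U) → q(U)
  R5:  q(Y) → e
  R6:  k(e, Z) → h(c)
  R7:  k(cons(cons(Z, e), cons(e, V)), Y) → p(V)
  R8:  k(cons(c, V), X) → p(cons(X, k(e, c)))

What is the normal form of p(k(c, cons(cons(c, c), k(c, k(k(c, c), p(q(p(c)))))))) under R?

1. p(k(c, cons(cons(c, c), k(c, k(k(c, c), p(q(p(c))))))))  →  p(cons(cons(c, c), k(c, k(k(c, c), p(q(p(c)))))))   [R2 at 1]
2. p(cons(cons(c, c), k(c, k(k(c, c), p(q(p(c)))))))  →  p(cons(cons(c, c), k(k(c, c), p(q(p(c))))))   [R2 at 1.2]
3. p(cons(cons(c, c), k(k(c, c), p(q(p(c))))))  →  p(cons(cons(c, c), k(c, p(q(p(c))))))   [R2 at 1.2.1]
4. p(cons(cons(c, c), k(c, p(q(p(c))))))  →  p(cons(cons(c, c), p(q(p(c)))))   [R2 at 1.2]
5. p(cons(cons(c, c), p(q(p(c)))))  →  p(cons(cons(c, c), p(e)))   [R5 at 1.2.1]

p(cons(cons(c, c), p(e)))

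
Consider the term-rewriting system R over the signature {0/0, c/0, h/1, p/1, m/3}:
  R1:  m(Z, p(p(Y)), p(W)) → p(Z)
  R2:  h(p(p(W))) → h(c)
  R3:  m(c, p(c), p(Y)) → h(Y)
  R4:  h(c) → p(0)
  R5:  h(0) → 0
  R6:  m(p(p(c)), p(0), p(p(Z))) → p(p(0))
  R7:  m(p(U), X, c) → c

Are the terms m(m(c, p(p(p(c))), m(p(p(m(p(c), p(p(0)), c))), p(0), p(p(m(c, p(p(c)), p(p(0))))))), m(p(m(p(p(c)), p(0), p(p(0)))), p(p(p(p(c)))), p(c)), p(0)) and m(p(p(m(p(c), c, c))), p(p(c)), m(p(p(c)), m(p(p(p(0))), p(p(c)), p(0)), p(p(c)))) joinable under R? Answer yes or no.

Reduce t₁ = m(m(c, p(p(p(c))), m(p(p(m(p(c), p(p(0)), c))), p(0), p(p(m(c, p(p(c)), p(p(0))))))), m(p(m(p(p(c)), p(0), p(p(0)))), p(p(p(p(c)))), p(c)), p(0)):
1. m(m(c, p(p(p(c))), m(p(p(m(p(c), p(p(0)), c))), p(0), p(p(m(c, p(p(c)), p(p(0))))))), m(p(m(p(p(c)), p(0), p(p(0)))), p(p(p(p(c)))), p(c)), p(0))  →  m(m(c, p(p(p(c))), m(p(p(c)), p(0), p(p(m(c, p(p(c)), p(p(0))))))), m(p(m(p(p(c)), p(0), p(p(0)))), p(p(p(p(c)))), p(c)), p(0))   [R7 at 1.3.1.1.1]
2. m(m(c, p(p(p(c))), m(p(p(c)), p(0), p(p(m(c, p(p(c)), p(p(0))))))), m(p(m(p(p(c)), p(0), p(p(0)))), p(p(p(p(c)))), p(c)), p(0))  →  m(m(c, p(p(p(c))), p(p(0))), m(p(m(p(p(c)), p(0), p(p(0)))), p(p(p(p(c)))), p(c)), p(0))   [R6 at 1.3]
3. m(m(c, p(p(p(c))), p(p(0))), m(p(m(p(p(c)), p(0), p(p(0)))), p(p(p(p(c)))), p(c)), p(0))  →  m(p(c), m(p(m(p(p(c)), p(0), p(p(0)))), p(p(p(p(c)))), p(c)), p(0))   [R1 at 1]
4. m(p(c), m(p(m(p(p(c)), p(0), p(p(0)))), p(p(p(p(c)))), p(c)), p(0))  →  m(p(c), p(p(m(p(p(c)), p(0), p(p(0))))), p(0))   [R1 at 2]
5. m(p(c), p(p(m(p(p(c)), p(0), p(p(0))))), p(0))  →  p(p(c))   [R1 at ε]

Reduce t₂ = m(p(p(m(p(c), c, c))), p(p(c)), m(p(p(c)), m(p(p(p(0))), p(p(c)), p(0)), p(p(c)))):
1. m(p(p(m(p(c), c, c))), p(p(c)), m(p(p(c)), m(p(p(p(0))), p(p(c)), p(0)), p(p(c))))  →  m(p(p(c)), p(p(c)), m(p(p(c)), m(p(p(p(0))), p(p(c)), p(0)), p(p(c))))   [R7 at 1.1.1]
2. m(p(p(c)), p(p(c)), m(p(p(c)), m(p(p(p(0))), p(p(c)), p(0)), p(p(c))))  →  m(p(p(c)), p(p(c)), m(p(p(c)), p(p(p(p(0)))), p(p(c))))   [R1 at 3.2]
3. m(p(p(c)), p(p(c)), m(p(p(c)), p(p(p(p(0)))), p(p(c))))  →  m(p(p(c)), p(p(c)), p(p(p(c))))   [R1 at 3]
4. m(p(p(c)), p(p(c)), p(p(p(c))))  →  p(p(p(c)))   [R1 at ε]

no — NF(t₁) = p(p(c)), NF(t₂) = p(p(p(c)))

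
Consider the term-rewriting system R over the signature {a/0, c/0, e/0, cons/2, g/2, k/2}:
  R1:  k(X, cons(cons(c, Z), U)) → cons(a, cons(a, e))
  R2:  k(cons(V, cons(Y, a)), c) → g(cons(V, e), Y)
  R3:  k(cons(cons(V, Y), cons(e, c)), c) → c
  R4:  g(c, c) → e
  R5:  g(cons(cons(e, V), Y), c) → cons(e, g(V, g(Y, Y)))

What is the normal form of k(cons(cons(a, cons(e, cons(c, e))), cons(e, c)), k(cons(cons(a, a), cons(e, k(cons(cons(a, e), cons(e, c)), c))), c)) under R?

c

1. k(cons(cons(a, cons(e, cons(c, e))), cons(e, c)), k(cons(cons(a, a), cons(e, k(cons(cons(a, e), cons(e, c)), c))), c))  →  k(cons(cons(a, cons(e, cons(c, e))), cons(e, c)), k(cons(cons(a, a), cons(e, c)), c))   [R3 at 2.1.2.2]
2. k(cons(cons(a, cons(e, cons(c, e))), cons(e, c)), k(cons(cons(a, a), cons(e, c)), c))  →  k(cons(cons(a, cons(e, cons(c, e))), cons(e, c)), c)   [R3 at 2]
3. k(cons(cons(a, cons(e, cons(c, e))), cons(e, c)), c)  →  c   [R3 at ε]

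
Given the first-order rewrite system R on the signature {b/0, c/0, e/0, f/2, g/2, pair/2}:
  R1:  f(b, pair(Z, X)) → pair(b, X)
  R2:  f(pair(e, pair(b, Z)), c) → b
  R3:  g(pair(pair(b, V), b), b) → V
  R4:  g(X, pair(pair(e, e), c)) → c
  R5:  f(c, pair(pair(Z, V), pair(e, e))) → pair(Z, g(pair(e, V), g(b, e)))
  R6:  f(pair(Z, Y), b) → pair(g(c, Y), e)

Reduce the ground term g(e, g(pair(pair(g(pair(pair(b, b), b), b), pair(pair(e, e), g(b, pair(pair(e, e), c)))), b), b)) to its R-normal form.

c

1. g(e, g(pair(pair(g(pair(pair(b, b), b), b), pair(pair(e, e), g(b, pair(pair(e, e), c)))), b), b))  →  g(e, g(pair(pair(b, pair(pair(e, e), g(b, pair(pair(e, e), c)))), b), b))   [R3 at 2.1.1.1]
2. g(e, g(pair(pair(b, pair(pair(e, e), g(b, pair(pair(e, e), c)))), b), b))  →  g(e, pair(pair(e, e), g(b, pair(pair(e, e), c))))   [R3 at 2]
3. g(e, pair(pair(e, e), g(b, pair(pair(e, e), c))))  →  g(e, pair(pair(e, e), c))   [R4 at 2.2]
4. g(e, pair(pair(e, e), c))  →  c   [R4 at ε]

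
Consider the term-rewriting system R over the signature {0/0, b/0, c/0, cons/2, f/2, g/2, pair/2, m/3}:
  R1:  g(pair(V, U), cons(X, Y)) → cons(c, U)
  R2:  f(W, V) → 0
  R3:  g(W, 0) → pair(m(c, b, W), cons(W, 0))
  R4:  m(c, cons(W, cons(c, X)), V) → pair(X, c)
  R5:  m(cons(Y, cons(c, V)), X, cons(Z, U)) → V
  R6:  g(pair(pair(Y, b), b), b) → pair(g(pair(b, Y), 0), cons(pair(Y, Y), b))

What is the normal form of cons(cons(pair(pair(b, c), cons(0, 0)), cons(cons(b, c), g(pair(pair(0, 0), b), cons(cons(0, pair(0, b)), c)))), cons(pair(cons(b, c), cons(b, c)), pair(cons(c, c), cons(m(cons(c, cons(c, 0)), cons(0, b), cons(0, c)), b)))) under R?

1. cons(cons(pair(pair(b, c), cons(0, 0)), cons(cons(b, c), g(pair(pair(0, 0), b), cons(cons(0, pair(0, b)), c)))), cons(pair(cons(b, c), cons(b, c)), pair(cons(c, c), cons(m(cons(c, cons(c, 0)), cons(0, b), cons(0, c)), b))))  →  cons(cons(pair(pair(b, c), cons(0, 0)), cons(cons(b, c), cons(c, b))), cons(pair(cons(b, c), cons(b, c)), pair(cons(c, c), cons(m(cons(c, cons(c, 0)), cons(0, b), cons(0, c)), b))))   [R1 at 1.2.2]
2. cons(cons(pair(pair(b, c), cons(0, 0)), cons(cons(b, c), cons(c, b))), cons(pair(cons(b, c), cons(b, c)), pair(cons(c, c), cons(m(cons(c, cons(c, 0)), cons(0, b), cons(0, c)), b))))  →  cons(cons(pair(pair(b, c), cons(0, 0)), cons(cons(b, c), cons(c, b))), cons(pair(cons(b, c), cons(b, c)), pair(cons(c, c), cons(0, b))))   [R5 at 2.2.2.1]

cons(cons(pair(pair(b, c), cons(0, 0)), cons(cons(b, c), cons(c, b))), cons(pair(cons(b, c), cons(b, c)), pair(cons(c, c), cons(0, b))))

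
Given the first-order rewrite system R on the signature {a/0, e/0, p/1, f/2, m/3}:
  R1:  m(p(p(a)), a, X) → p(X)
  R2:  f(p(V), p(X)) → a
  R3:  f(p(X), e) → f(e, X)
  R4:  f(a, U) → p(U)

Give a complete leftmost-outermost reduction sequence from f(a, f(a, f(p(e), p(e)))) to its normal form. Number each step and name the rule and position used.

p(p(a))

1. f(a, f(a, f(p(e), p(e))))  →  p(f(a, f(p(e), p(e))))   [R4 at ε]
2. p(f(a, f(p(e), p(e))))  →  p(p(f(p(e), p(e))))   [R4 at 1]
3. p(p(f(p(e), p(e))))  →  p(p(a))   [R2 at 1.1]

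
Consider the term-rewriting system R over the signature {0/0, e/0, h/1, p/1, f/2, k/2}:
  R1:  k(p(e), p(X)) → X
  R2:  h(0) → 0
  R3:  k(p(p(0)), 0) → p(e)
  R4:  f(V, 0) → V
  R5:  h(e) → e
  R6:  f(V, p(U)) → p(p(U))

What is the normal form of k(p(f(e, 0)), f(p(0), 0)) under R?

1. k(p(f(e, 0)), f(p(0), 0))  →  k(p(e), f(p(0), 0))   [R4 at 1.1]
2. k(p(e), f(p(0), 0))  →  k(p(e), p(0))   [R4 at 2]
3. k(p(e), p(0))  →  0   [R1 at ε]

0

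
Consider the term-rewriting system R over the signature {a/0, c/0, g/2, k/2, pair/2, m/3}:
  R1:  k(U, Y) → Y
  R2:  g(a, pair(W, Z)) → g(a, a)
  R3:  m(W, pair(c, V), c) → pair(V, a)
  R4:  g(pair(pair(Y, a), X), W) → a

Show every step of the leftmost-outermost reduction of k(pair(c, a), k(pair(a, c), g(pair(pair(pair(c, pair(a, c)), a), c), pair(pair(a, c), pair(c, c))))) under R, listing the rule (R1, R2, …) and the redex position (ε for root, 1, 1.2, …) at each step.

a

1. k(pair(c, a), k(pair(a, c), g(pair(pair(pair(c, pair(a, c)), a), c), pair(pair(a, c), pair(c, c)))))  →  k(pair(a, c), g(pair(pair(pair(c, pair(a, c)), a), c), pair(pair(a, c), pair(c, c))))   [R1 at ε]
2. k(pair(a, c), g(pair(pair(pair(c, pair(a, c)), a), c), pair(pair(a, c), pair(c, c))))  →  g(pair(pair(pair(c, pair(a, c)), a), c), pair(pair(a, c), pair(c, c)))   [R1 at ε]
3. g(pair(pair(pair(c, pair(a, c)), a), c), pair(pair(a, c), pair(c, c)))  →  a   [R4 at ε]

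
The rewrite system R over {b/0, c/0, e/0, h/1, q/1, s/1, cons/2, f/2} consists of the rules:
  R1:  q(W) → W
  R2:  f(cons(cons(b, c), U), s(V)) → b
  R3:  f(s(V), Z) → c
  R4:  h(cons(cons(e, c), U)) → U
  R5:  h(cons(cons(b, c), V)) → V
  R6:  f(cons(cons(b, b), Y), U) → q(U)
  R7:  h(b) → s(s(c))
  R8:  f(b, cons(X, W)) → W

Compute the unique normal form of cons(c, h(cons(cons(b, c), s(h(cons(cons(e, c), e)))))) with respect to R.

1. cons(c, h(cons(cons(b, c), s(h(cons(cons(e, c), e))))))  →  cons(c, s(h(cons(cons(e, c), e))))   [R5 at 2]
2. cons(c, s(h(cons(cons(e, c), e))))  →  cons(c, s(e))   [R4 at 2.1]

cons(c, s(e))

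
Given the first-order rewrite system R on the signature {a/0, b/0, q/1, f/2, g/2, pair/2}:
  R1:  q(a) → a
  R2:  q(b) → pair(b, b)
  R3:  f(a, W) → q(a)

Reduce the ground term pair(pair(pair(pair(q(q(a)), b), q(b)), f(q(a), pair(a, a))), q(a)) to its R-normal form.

1. pair(pair(pair(pair(q(q(a)), b), q(b)), f(q(a), pair(a, a))), q(a))  →  pair(pair(pair(pair(q(a), b), q(b)), f(q(a), pair(a, a))), q(a))   [R1 at 1.1.1.1.1]
2. pair(pair(pair(pair(q(a), b), q(b)), f(q(a), pair(a, a))), q(a))  →  pair(pair(pair(pair(a, b), q(b)), f(q(a), pair(a, a))), q(a))   [R1 at 1.1.1.1]
3. pair(pair(pair(pair(a, b), q(b)), f(q(a), pair(a, a))), q(a))  →  pair(pair(pair(pair(a, b), pair(b, b)), f(q(a), pair(a, a))), q(a))   [R2 at 1.1.2]
4. pair(pair(pair(pair(a, b), pair(b, b)), f(q(a), pair(a, a))), q(a))  →  pair(pair(pair(pair(a, b), pair(b, b)), f(a, pair(a, a))), q(a))   [R1 at 1.2.1]
5. pair(pair(pair(pair(a, b), pair(b, b)), f(a, pair(a, a))), q(a))  →  pair(pair(pair(pair(a, b), pair(b, b)), q(a)), q(a))   [R3 at 1.2]
6. pair(pair(pair(pair(a, b), pair(b, b)), q(a)), q(a))  →  pair(pair(pair(pair(a, b), pair(b, b)), a), q(a))   [R1 at 1.2]
7. pair(pair(pair(pair(a, b), pair(b, b)), a), q(a))  →  pair(pair(pair(pair(a, b), pair(b, b)), a), a)   [R1 at 2]

pair(pair(pair(pair(a, b), pair(b, b)), a), a)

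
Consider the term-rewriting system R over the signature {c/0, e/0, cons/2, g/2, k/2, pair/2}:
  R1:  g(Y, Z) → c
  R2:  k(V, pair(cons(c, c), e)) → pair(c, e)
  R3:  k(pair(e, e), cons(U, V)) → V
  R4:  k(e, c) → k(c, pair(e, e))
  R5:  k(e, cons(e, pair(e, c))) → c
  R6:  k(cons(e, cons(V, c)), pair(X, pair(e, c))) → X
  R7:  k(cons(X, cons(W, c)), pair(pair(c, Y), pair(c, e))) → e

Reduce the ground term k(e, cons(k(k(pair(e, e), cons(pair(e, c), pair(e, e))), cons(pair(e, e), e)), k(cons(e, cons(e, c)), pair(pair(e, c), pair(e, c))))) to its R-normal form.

1. k(e, cons(k(k(pair(e, e), cons(pair(e, c), pair(e, e))), cons(pair(e, e), e)), k(cons(e, cons(e, c)), pair(pair(e, c), pair(e, c)))))  →  k(e, cons(k(pair(e, e), cons(pair(e, e), e)), k(cons(e, cons(e, c)), pair(pair(e, c), pair(e, c)))))   [R3 at 2.1.1]
2. k(e, cons(k(pair(e, e), cons(pair(e, e), e)), k(cons(e, cons(e, c)), pair(pair(e, c), pair(e, c)))))  →  k(e, cons(e, k(cons(e, cons(e, c)), pair(pair(e, c), pair(e, c)))))   [R3 at 2.1]
3. k(e, cons(e, k(cons(e, cons(e, c)), pair(pair(e, c), pair(e, c)))))  →  k(e, cons(e, pair(e, c)))   [R6 at 2.2]
4. k(e, cons(e, pair(e, c)))  →  c   [R5 at ε]

c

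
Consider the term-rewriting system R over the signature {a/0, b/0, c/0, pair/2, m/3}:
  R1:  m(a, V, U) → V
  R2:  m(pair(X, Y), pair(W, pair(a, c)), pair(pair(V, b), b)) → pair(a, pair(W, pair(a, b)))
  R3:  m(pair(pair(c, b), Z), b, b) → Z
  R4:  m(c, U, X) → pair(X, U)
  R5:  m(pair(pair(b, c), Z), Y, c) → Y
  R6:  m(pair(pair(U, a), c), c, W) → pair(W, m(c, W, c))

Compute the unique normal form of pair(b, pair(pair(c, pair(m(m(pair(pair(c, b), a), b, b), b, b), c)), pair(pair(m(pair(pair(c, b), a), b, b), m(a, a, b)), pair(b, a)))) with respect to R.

pair(b, pair(pair(c, pair(b, c)), pair(pair(a, a), pair(b, a))))

1. pair(b, pair(pair(c, pair(m(m(pair(pair(c, b), a), b, b), b, b), c)), pair(pair(m(pair(pair(c, b), a), b, b), m(a, a, b)), pair(b, a))))  →  pair(b, pair(pair(c, pair(m(a, b, b), c)), pair(pair(m(pair(pair(c, b), a), b, b), m(a, a, b)), pair(b, a))))   [R3 at 2.1.2.1.1]
2. pair(b, pair(pair(c, pair(m(a, b, b), c)), pair(pair(m(pair(pair(c, b), a), b, b), m(a, a, b)), pair(b, a))))  →  pair(b, pair(pair(c, pair(b, c)), pair(pair(m(pair(pair(c, b), a), b, b), m(a, a, b)), pair(b, a))))   [R1 at 2.1.2.1]
3. pair(b, pair(pair(c, pair(b, c)), pair(pair(m(pair(pair(c, b), a), b, b), m(a, a, b)), pair(b, a))))  →  pair(b, pair(pair(c, pair(b, c)), pair(pair(a, m(a, a, b)), pair(b, a))))   [R3 at 2.2.1.1]
4. pair(b, pair(pair(c, pair(b, c)), pair(pair(a, m(a, a, b)), pair(b, a))))  →  pair(b, pair(pair(c, pair(b, c)), pair(pair(a, a), pair(b, a))))   [R1 at 2.2.1.2]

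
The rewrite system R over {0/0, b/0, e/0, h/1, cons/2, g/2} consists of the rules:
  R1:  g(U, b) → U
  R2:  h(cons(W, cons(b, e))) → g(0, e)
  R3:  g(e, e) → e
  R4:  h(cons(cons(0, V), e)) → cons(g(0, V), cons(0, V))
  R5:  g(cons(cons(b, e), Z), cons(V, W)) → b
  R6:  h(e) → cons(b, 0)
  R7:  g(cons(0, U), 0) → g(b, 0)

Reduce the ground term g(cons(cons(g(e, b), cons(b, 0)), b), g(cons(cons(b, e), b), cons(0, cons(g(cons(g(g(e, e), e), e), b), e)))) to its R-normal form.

cons(cons(e, cons(b, 0)), b)

1. g(cons(cons(g(e, b), cons(b, 0)), b), g(cons(cons(b, e), b), cons(0, cons(g(cons(g(g(e, e), e), e), b), e))))  →  g(cons(cons(e, cons(b, 0)), b), g(cons(cons(b, e), b), cons(0, cons(g(cons(g(g(e, e), e), e), b), e))))   [R1 at 1.1.1]
2. g(cons(cons(e, cons(b, 0)), b), g(cons(cons(b, e), b), cons(0, cons(g(cons(g(g(e, e), e), e), b), e))))  →  g(cons(cons(e, cons(b, 0)), b), b)   [R5 at 2]
3. g(cons(cons(e, cons(b, 0)), b), b)  →  cons(cons(e, cons(b, 0)), b)   [R1 at ε]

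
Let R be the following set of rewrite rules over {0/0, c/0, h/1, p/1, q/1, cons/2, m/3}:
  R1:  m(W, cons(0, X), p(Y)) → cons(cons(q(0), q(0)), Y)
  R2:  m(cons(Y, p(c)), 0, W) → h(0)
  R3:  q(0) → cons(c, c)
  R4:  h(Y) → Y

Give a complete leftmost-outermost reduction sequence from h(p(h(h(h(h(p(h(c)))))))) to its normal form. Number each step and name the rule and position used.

1. h(p(h(h(h(h(p(h(c))))))))  →  p(h(h(h(h(p(h(c)))))))   [R4 at ε]
2. p(h(h(h(h(p(h(c)))))))  →  p(h(h(h(p(h(c))))))   [R4 at 1]
3. p(h(h(h(p(h(c))))))  →  p(h(h(p(h(c)))))   [R4 at 1]
4. p(h(h(p(h(c)))))  →  p(h(p(h(c))))   [R4 at 1]
5. p(h(p(h(c))))  →  p(p(h(c)))   [R4 at 1]
6. p(p(h(c)))  →  p(p(c))   [R4 at 1.1]

p(p(c))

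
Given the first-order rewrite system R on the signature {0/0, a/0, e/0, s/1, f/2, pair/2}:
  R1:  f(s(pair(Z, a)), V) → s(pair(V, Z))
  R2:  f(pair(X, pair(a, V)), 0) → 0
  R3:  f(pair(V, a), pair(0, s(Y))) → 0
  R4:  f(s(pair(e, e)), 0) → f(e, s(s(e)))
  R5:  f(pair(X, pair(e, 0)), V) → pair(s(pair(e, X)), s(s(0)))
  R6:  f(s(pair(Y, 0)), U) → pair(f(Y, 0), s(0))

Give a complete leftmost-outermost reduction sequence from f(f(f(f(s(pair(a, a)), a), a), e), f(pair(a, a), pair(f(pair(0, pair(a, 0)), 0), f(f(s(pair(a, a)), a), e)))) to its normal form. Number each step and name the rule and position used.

1. f(f(f(f(s(pair(a, a)), a), a), e), f(pair(a, a), pair(f(pair(0, pair(a, 0)), 0), f(f(s(pair(a, a)), a), e))))  →  f(f(f(s(pair(a, a)), a), e), f(pair(a, a), pair(f(pair(0, pair(a, 0)), 0), f(f(s(pair(a, a)), a), e))))   [R1 at 1.1.1]
2. f(f(f(s(pair(a, a)), a), e), f(pair(a, a), pair(f(pair(0, pair(a, 0)), 0), f(f(s(pair(a, a)), a), e))))  →  f(f(s(pair(a, a)), e), f(pair(a, a), pair(f(pair(0, pair(a, 0)), 0), f(f(s(pair(a, a)), a), e))))   [R1 at 1.1]
3. f(f(s(pair(a, a)), e), f(pair(a, a), pair(f(pair(0, pair(a, 0)), 0), f(f(s(pair(a, a)), a), e))))  →  f(s(pair(e, a)), f(pair(a, a), pair(f(pair(0, pair(a, 0)), 0), f(f(s(pair(a, a)), a), e))))   [R1 at 1]
4. f(s(pair(e, a)), f(pair(a, a), pair(f(pair(0, pair(a, 0)), 0), f(f(s(pair(a, a)), a), e))))  →  s(pair(f(pair(a, a), pair(f(pair(0, pair(a, 0)), 0), f(f(s(pair(a, a)), a), e))), e))   [R1 at ε]
5. s(pair(f(pair(a, a), pair(f(pair(0, pair(a, 0)), 0), f(f(s(pair(a, a)), a), e))), e))  →  s(pair(f(pair(a, a), pair(0, f(f(s(pair(a, a)), a), e))), e))   [R2 at 1.1.2.1]
6. s(pair(f(pair(a, a), pair(0, f(f(s(pair(a, a)), a), e))), e))  →  s(pair(f(pair(a, a), pair(0, f(s(pair(a, a)), e))), e))   [R1 at 1.1.2.2.1]
7. s(pair(f(pair(a, a), pair(0, f(s(pair(a, a)), e))), e))  →  s(pair(f(pair(a, a), pair(0, s(pair(e, a)))), e))   [R1 at 1.1.2.2]
8. s(pair(f(pair(a, a), pair(0, s(pair(e, a)))), e))  →  s(pair(0, e))   [R3 at 1.1]

s(pair(0, e))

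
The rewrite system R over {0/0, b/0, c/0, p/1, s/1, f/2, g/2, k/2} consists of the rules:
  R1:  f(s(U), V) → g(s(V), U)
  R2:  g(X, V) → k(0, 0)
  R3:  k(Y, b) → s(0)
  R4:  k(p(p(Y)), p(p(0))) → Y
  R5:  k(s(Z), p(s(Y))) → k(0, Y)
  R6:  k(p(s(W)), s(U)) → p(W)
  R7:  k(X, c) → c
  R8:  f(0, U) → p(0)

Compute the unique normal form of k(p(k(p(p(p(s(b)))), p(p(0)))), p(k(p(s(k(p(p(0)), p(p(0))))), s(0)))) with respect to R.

1. k(p(k(p(p(p(s(b)))), p(p(0)))), p(k(p(s(k(p(p(0)), p(p(0))))), s(0))))  →  k(p(p(s(b))), p(k(p(s(k(p(p(0)), p(p(0))))), s(0))))   [R4 at 1.1]
2. k(p(p(s(b))), p(k(p(s(k(p(p(0)), p(p(0))))), s(0))))  →  k(p(p(s(b))), p(p(k(p(p(0)), p(p(0))))))   [R6 at 2.1]
3. k(p(p(s(b))), p(p(k(p(p(0)), p(p(0))))))  →  k(p(p(s(b))), p(p(0)))   [R4 at 2.1.1]
4. k(p(p(s(b))), p(p(0)))  →  s(b)   [R4 at ε]

s(b)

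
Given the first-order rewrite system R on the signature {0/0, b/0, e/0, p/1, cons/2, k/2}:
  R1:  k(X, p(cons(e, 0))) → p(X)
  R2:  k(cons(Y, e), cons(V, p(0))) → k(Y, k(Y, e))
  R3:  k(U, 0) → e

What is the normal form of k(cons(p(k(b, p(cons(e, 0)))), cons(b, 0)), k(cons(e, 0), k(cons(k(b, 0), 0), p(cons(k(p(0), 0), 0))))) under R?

p(cons(p(p(b)), cons(b, 0)))

1. k(cons(p(k(b, p(cons(e, 0)))), cons(b, 0)), k(cons(e, 0), k(cons(k(b, 0), 0), p(cons(k(p(0), 0), 0)))))  →  k(cons(p(p(b)), cons(b, 0)), k(cons(e, 0), k(cons(k(b, 0), 0), p(cons(k(p(0), 0), 0)))))   [R1 at 1.1.1]
2. k(cons(p(p(b)), cons(b, 0)), k(cons(e, 0), k(cons(k(b, 0), 0), p(cons(k(p(0), 0), 0)))))  →  k(cons(p(p(b)), cons(b, 0)), k(cons(e, 0), k(cons(e, 0), p(cons(k(p(0), 0), 0)))))   [R3 at 2.2.1.1]
3. k(cons(p(p(b)), cons(b, 0)), k(cons(e, 0), k(cons(e, 0), p(cons(k(p(0), 0), 0)))))  →  k(cons(p(p(b)), cons(b, 0)), k(cons(e, 0), k(cons(e, 0), p(cons(e, 0)))))   [R3 at 2.2.2.1.1]
4. k(cons(p(p(b)), cons(b, 0)), k(cons(e, 0), k(cons(e, 0), p(cons(e, 0)))))  →  k(cons(p(p(b)), cons(b, 0)), k(cons(e, 0), p(cons(e, 0))))   [R1 at 2.2]
5. k(cons(p(p(b)), cons(b, 0)), k(cons(e, 0), p(cons(e, 0))))  →  k(cons(p(p(b)), cons(b, 0)), p(cons(e, 0)))   [R1 at 2]
6. k(cons(p(p(b)), cons(b, 0)), p(cons(e, 0)))  →  p(cons(p(p(b)), cons(b, 0)))   [R1 at ε]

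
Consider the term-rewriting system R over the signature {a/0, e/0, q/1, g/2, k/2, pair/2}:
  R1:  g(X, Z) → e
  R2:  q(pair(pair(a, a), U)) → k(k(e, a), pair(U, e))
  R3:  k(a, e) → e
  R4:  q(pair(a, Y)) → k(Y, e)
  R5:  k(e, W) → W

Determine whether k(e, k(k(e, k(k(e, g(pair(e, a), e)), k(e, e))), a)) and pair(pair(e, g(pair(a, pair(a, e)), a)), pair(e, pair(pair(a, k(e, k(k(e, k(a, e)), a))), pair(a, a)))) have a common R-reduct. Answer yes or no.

no — NF(t₁) = a, NF(t₂) = pair(pair(e, e), pair(e, pair(pair(a, a), pair(a, a))))

Reduce t₁ = k(e, k(k(e, k(k(e, g(pair(e, a), e)), k(e, e))), a)):
1. k(e, k(k(e, k(k(e, g(pair(e, a), e)), k(e, e))), a))  →  k(k(e, k(k(e, g(pair(e, a), e)), k(e, e))), a)   [R5 at ε]
2. k(k(e, k(k(e, g(pair(e, a), e)), k(e, e))), a)  →  k(k(k(e, g(pair(e, a), e)), k(e, e)), a)   [R5 at 1]
3. k(k(k(e, g(pair(e, a), e)), k(e, e)), a)  →  k(k(g(pair(e, a), e), k(e, e)), a)   [R5 at 1.1]
4. k(k(g(pair(e, a), e), k(e, e)), a)  →  k(k(e, k(e, e)), a)   [R1 at 1.1]
5. k(k(e, k(e, e)), a)  →  k(k(e, e), a)   [R5 at 1]
6. k(k(e, e), a)  →  k(e, a)   [R5 at 1]
7. k(e, a)  →  a   [R5 at ε]

Reduce t₂ = pair(pair(e, g(pair(a, pair(a, e)), a)), pair(e, pair(pair(a, k(e, k(k(e, k(a, e)), a))), pair(a, a)))):
1. pair(pair(e, g(pair(a, pair(a, e)), a)), pair(e, pair(pair(a, k(e, k(k(e, k(a, e)), a))), pair(a, a))))  →  pair(pair(e, e), pair(e, pair(pair(a, k(e, k(k(e, k(a, e)), a))), pair(a, a))))   [R1 at 1.2]
2. pair(pair(e, e), pair(e, pair(pair(a, k(e, k(k(e, k(a, e)), a))), pair(a, a))))  →  pair(pair(e, e), pair(e, pair(pair(a, k(k(e, k(a, e)), a)), pair(a, a))))   [R5 at 2.2.1.2]
3. pair(pair(e, e), pair(e, pair(pair(a, k(k(e, k(a, e)), a)), pair(a, a))))  →  pair(pair(e, e), pair(e, pair(pair(a, k(k(a, e), a)), pair(a, a))))   [R5 at 2.2.1.2.1]
4. pair(pair(e, e), pair(e, pair(pair(a, k(k(a, e), a)), pair(a, a))))  →  pair(pair(e, e), pair(e, pair(pair(a, k(e, a)), pair(a, a))))   [R3 at 2.2.1.2.1]
5. pair(pair(e, e), pair(e, pair(pair(a, k(e, a)), pair(a, a))))  →  pair(pair(e, e), pair(e, pair(pair(a, a), pair(a, a))))   [R5 at 2.2.1.2]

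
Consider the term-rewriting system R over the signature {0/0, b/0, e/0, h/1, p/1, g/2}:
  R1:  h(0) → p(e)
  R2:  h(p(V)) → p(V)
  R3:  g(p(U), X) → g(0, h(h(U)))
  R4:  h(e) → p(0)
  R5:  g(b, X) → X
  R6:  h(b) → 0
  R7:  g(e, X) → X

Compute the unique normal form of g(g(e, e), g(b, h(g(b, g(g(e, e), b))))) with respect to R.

1. g(g(e, e), g(b, h(g(b, g(g(e, e), b)))))  →  g(e, g(b, h(g(b, g(g(e, e), b)))))   [R7 at 1]
2. g(e, g(b, h(g(b, g(g(e, e), b)))))  →  g(b, h(g(b, g(g(e, e), b))))   [R7 at ε]
3. g(b, h(g(b, g(g(e, e), b))))  →  h(g(b, g(g(e, e), b)))   [R5 at ε]
4. h(g(b, g(g(e, e), b)))  →  h(g(g(e, e), b))   [R5 at 1]
5. h(g(g(e, e), b))  →  h(g(e, b))   [R7 at 1.1]
6. h(g(e, b))  →  h(b)   [R7 at 1]
7. h(b)  →  0   [R6 at ε]

0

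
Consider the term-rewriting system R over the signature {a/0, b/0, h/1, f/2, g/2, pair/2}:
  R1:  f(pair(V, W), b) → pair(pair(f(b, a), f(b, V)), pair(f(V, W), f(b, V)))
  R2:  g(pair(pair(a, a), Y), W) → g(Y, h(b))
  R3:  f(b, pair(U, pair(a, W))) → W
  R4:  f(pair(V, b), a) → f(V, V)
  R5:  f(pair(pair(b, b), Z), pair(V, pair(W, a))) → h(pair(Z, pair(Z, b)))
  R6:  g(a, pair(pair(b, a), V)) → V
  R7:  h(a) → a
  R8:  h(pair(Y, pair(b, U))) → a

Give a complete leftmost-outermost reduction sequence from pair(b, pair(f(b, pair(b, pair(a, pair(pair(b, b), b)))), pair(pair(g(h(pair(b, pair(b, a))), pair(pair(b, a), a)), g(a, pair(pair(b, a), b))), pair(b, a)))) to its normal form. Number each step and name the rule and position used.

pair(b, pair(pair(pair(b, b), b), pair(pair(a, b), pair(b, a))))

1. pair(b, pair(f(b, pair(b, pair(a, pair(pair(b, b), b)))), pair(pair(g(h(pair(b, pair(b, a))), pair(pair(b, a), a)), g(a, pair(pair(b, a), b))), pair(b, a))))  →  pair(b, pair(pair(pair(b, b), b), pair(pair(g(h(pair(b, pair(b, a))), pair(pair(b, a), a)), g(a, pair(pair(b, a), b))), pair(b, a))))   [R3 at 2.1]
2. pair(b, pair(pair(pair(b, b), b), pair(pair(g(h(pair(b, pair(b, a))), pair(pair(b, a), a)), g(a, pair(pair(b, a), b))), pair(b, a))))  →  pair(b, pair(pair(pair(b, b), b), pair(pair(g(a, pair(pair(b, a), a)), g(a, pair(pair(b, a), b))), pair(b, a))))   [R8 at 2.2.1.1.1]
3. pair(b, pair(pair(pair(b, b), b), pair(pair(g(a, pair(pair(b, a), a)), g(a, pair(pair(b, a), b))), pair(b, a))))  →  pair(b, pair(pair(pair(b, b), b), pair(pair(a, g(a, pair(pair(b, a), b))), pair(b, a))))   [R6 at 2.2.1.1]
4. pair(b, pair(pair(pair(b, b), b), pair(pair(a, g(a, pair(pair(b, a), b))), pair(b, a))))  →  pair(b, pair(pair(pair(b, b), b), pair(pair(a, b), pair(b, a))))   [R6 at 2.2.1.2]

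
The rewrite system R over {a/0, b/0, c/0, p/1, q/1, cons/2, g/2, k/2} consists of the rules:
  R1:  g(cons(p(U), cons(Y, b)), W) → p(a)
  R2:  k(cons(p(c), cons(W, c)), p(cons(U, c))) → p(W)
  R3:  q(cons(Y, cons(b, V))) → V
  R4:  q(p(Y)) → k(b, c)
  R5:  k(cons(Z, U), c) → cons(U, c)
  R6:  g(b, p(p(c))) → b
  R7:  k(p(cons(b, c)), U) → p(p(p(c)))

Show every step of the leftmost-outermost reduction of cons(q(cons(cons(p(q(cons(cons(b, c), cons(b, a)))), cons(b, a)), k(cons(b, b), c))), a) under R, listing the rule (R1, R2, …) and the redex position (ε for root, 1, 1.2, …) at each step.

1. cons(q(cons(cons(p(q(cons(cons(b, c), cons(b, a)))), cons(b, a)), k(cons(b, b), c))), a)  →  cons(q(cons(cons(p(a), cons(b, a)), k(cons(b, b), c))), a)   [R3 at 1.1.1.1.1]
2. cons(q(cons(cons(p(a), cons(b, a)), k(cons(b, b), c))), a)  →  cons(q(cons(cons(p(a), cons(b, a)), cons(b, c))), a)   [R5 at 1.1.2]
3. cons(q(cons(cons(p(a), cons(b, a)), cons(b, c))), a)  →  cons(c, a)   [R3 at 1]

cons(c, a)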